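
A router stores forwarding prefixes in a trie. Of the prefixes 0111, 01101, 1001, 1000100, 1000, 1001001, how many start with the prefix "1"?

4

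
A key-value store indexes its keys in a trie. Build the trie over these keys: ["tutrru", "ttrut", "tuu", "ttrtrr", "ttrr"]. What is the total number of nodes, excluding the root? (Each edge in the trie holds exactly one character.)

15

Count nodes per top-level branch (shared prefixes stored once):
  't'-branch (ttrr, ttrtrr, ttrut, tutrru, tuu): 15 nodes
Sum: 15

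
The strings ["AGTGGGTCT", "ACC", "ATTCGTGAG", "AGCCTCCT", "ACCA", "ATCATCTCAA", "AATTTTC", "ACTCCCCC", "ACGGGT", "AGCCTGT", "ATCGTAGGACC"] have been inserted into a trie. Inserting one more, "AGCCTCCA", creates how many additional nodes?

1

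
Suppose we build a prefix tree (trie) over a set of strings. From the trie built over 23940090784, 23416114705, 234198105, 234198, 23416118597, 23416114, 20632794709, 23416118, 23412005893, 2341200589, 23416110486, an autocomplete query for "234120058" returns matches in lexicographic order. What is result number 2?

Words with prefix "234120058", in lexicographic order: "2341200589", "23412005893"
Position 2: 23412005893

23412005893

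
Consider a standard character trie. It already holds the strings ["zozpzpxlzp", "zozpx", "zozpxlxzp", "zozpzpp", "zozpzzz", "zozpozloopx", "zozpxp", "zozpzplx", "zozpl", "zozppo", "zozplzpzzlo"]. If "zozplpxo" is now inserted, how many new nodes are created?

"zozpl" is already a path in the trie; the remaining "pxo" must be added.
So 8 − 5 = 3 new nodes.

3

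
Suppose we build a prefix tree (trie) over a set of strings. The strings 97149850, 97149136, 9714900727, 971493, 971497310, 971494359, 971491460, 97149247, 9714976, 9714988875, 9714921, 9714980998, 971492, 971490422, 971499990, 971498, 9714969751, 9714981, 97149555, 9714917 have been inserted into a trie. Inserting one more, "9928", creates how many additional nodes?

Walking "9928" from the root, the first 1 characters ("9") follow existing edges; "9" is the first miss.
New nodes needed: |"9928"| − 1 = 4 − 1 = 3.

3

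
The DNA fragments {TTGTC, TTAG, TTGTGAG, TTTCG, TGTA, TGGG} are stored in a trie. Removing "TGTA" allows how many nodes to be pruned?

2

After clearing the end-marker at "TGTA", prune upward until reaching a node still needed by another word.
The suffix "TA" (2 nodes) is used only by "TGTA"; the node for "TG" still has the child "G", so pruning stops there.
Nodes removed: 2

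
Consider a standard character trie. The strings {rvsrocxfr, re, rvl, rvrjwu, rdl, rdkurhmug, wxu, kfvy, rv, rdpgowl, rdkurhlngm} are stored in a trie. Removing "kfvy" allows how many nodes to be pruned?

4

After clearing the end-marker at "kfvy", prune upward until reaching a node still needed by another word.
No other word shares any prefix with "kfvy", so all 4 of its nodes go.
Nodes removed: 4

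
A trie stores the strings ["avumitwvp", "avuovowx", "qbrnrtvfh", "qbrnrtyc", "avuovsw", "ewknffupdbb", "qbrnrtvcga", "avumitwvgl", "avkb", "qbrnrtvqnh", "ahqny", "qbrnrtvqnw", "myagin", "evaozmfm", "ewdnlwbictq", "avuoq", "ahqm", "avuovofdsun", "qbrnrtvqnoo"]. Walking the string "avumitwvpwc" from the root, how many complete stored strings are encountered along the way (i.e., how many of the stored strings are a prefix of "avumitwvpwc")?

1

Traverse "avumitwvpwc" character by character; count nodes along the way that are marked as word ends.
Prefixes of the query that are stored words: "avumitwvp"
Count: 1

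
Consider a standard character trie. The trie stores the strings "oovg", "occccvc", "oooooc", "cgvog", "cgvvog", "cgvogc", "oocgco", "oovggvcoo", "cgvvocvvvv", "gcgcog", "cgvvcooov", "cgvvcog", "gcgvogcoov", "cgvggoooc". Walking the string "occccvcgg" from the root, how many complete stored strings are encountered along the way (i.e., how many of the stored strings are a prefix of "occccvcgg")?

1

Walk "occccvcgg" from the root; an end-of-word marker is hit whenever a stored word is a prefix of "occccvcgg".
Prefixes of the query that are stored words: "occccvc"
Count: 1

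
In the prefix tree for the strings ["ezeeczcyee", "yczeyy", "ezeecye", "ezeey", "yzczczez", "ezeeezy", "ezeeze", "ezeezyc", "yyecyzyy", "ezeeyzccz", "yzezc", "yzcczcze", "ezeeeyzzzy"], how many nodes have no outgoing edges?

12

Leaves are exactly the stored words that no other stored word extends.
Those words: "ezeecye", "ezeeczcyee", "ezeeeyzzzy", "ezeeezy", "ezeeyzccz", "ezeeze", "ezeezyc", "yczeyy", "yyecyzyy", "yzcczcze", "yzczczez", "yzezc"
Leaf count: 12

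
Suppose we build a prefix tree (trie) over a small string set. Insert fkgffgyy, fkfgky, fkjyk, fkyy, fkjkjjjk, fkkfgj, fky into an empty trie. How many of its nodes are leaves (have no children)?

6

Leaves are exactly the stored words that no other stored word extends.
Those words: "fkfgky", "fkgffgyy", "fkjkjjjk", "fkjyk", "fkkfgj", "fkyy"
Leaf count: 6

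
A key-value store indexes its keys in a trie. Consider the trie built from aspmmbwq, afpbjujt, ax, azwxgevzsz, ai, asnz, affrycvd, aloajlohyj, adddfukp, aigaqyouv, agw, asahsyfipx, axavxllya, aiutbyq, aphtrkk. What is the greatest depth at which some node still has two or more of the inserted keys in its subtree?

2

The deepest shared node is where two words last agree before diverging.
"affrycvd" and "afpbjujt" agree on "af" (2 characters) before diverging; nothing deeper is shared.
Longest shared-prefix length: 2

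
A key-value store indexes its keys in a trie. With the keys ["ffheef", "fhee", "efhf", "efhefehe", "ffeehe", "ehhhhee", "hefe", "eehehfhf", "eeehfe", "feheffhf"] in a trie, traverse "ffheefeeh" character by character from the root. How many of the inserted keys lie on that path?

1

Walk "ffheefeeh" from the root; an end-of-word marker is hit whenever a stored word is a prefix of "ffheefeeh".
Prefixes of the query that are stored words: "ffheef"
Count: 1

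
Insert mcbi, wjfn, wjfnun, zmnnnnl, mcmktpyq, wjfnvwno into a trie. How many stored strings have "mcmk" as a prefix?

1

Filter for entries beginning with "mcmk":
Words under "mcmk": mcmktpyq
Count: 1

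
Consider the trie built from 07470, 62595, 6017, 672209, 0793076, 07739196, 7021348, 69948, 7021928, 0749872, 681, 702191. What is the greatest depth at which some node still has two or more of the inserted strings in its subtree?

5

Equivalently: take the maximum, over all pairs, of their longest common prefix length.
e.g. "702191" and "7021928" share the prefix "70219" of length 5; no pair shares a longer one.
Longest shared-prefix length: 5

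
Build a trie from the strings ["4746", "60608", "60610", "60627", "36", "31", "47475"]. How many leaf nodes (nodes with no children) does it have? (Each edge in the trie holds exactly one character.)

7

Leaves are exactly the stored words that no other stored word extends.
Those words: "31", "36", "4746", "47475", "60608", "60610", "60627"
Leaf count: 7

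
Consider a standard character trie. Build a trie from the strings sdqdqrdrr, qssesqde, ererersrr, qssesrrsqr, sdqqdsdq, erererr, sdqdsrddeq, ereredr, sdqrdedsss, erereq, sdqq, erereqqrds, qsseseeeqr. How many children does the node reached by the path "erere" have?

The children of the "erere" node are the distinct next characters among strings starting with "erere".
Characters that immediately follow "erere" among the stored strings: {d, q, r}.
That node has 3 child edges.

3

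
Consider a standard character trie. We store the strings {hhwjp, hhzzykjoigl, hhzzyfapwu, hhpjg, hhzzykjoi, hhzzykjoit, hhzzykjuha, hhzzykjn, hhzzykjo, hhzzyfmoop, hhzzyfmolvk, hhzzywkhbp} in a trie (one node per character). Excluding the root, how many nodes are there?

39

For each word, the new-node count is its length minus the longest prefix already in the trie:
  "hhwjp" → 5 new (h, h, w, j, p)
  "hhzzykjoigl" → prefix "hh" already present; 9 new (z, z, y, k, j, o, i, g, l)
  "hhzzyfapwu" → prefix "hhzzy" already present; 5 new (f, a, p, w, u)
  "hhpjg" → prefix "hh" already present; 3 new (p, j, g)
  "hhzzykjoi" → prefix "hhzzykjoi" already present; 0 new (none)
  "hhzzykjoit" → prefix "hhzzykjoi" already present; 1 new (t)
  "hhzzykjuha" → prefix "hhzzykj" already present; 3 new (u, h, a)
  "hhzzykjn" → prefix "hhzzykj" already present; 1 new (n)
  "hhzzykjo" → prefix "hhzzykjo" already present; 0 new (none)
  "hhzzyfmoop" → prefix "hhzzyf" already present; 4 new (m, o, o, p)
  "hhzzyfmolvk" → prefix "hhzzyfmo" already present; 3 new (l, v, k)
  "hhzzywkhbp" → prefix "hhzzy" already present; 5 new (w, k, h, b, p)
Total nodes = 5 + 9 + 5 + 3 + 0 + 1 + 3 + 1 + 0 + 4 + 3 + 5 = 39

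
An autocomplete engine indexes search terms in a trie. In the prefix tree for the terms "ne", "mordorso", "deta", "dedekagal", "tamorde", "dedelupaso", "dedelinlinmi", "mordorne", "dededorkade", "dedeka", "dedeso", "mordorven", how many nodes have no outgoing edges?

Leaves are exactly the stored words that no other stored word extends.
Those words: "dededorkade", "dedekagal", "dedelinlinmi", "dedelupaso", "dedeso", "deta", "mordorne", "mordorso", "mordorven", "ne", "tamorde"
Leaf count: 11

11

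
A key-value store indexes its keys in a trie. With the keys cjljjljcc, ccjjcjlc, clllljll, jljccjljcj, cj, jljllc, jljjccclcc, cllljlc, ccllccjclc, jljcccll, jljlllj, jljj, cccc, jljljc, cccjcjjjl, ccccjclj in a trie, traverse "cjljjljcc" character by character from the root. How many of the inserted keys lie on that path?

2

Check each prefix of "cjljjljcc" against the stored set — each match is an end-marker on the path.
Prefixes of the query that are stored words: "cj", "cjljjljcc"
Count: 2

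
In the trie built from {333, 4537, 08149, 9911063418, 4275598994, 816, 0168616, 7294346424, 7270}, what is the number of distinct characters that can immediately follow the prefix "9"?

1

Follow the path "9" to its node, then look at its outgoing edges.
Characters that immediately follow "9" among the stored strings: {9}.
That node has 1 child edge.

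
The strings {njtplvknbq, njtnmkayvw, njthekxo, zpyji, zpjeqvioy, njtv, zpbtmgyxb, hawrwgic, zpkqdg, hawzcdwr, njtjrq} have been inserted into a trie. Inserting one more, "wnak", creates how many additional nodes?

4

"wnak" shares no prefix with any stored word, so all 4 characters open new nodes.
4 − 0 = 4 new nodes.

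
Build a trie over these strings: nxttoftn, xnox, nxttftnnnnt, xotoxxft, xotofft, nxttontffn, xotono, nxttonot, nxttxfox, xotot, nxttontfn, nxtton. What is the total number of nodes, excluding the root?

Trace insertions, counting only characters that open a new branch:
  "nxttoftn" → 8 new (n, x, t, t, o, f, t, n)
  "xnox" → 4 new (x, n, o, x)
  "nxttftnnnnt" → prefix "nxtt" already present; 7 new (f, t, n, n, n, n, t)
  "xotoxxft" → prefix "x" already present; 7 new (o, t, o, x, x, f, t)
  "xotofft" → prefix "xoto" already present; 3 new (f, f, t)
  "nxttontffn" → prefix "nxtto" already present; 5 new (n, t, f, f, n)
  "xotono" → prefix "xoto" already present; 2 new (n, o)
  "nxttonot" → prefix "nxtton" already present; 2 new (o, t)
  "nxttxfox" → prefix "nxtt" already present; 4 new (x, f, o, x)
  "xotot" → prefix "xoto" already present; 1 new (t)
  "nxttontfn" → prefix "nxttontf" already present; 1 new (n)
  "nxtton" → prefix "nxtton" already present; 0 new (none)
Total nodes = 8 + 4 + 7 + 7 + 3 + 5 + 2 + 2 + 4 + 1 + 1 + 0 = 44

44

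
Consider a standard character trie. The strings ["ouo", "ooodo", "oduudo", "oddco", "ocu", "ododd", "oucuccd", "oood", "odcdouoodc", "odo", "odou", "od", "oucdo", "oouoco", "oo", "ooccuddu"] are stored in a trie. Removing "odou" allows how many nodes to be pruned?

A node on "odou"'s path can go only if nothing else ends at it or branches off below it.
The suffix "u" (1 node) is used only by "odou"; the node for "odo" still has the child "d", so pruning stops there.
Nodes removed: 1

1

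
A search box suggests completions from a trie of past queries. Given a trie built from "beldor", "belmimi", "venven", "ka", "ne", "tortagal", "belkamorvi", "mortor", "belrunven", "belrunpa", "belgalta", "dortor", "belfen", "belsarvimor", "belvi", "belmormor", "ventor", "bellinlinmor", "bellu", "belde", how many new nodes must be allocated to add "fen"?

"fen" shares no prefix with any stored word, so all 3 characters open new nodes.
3 − 0 = 3 new nodes.

3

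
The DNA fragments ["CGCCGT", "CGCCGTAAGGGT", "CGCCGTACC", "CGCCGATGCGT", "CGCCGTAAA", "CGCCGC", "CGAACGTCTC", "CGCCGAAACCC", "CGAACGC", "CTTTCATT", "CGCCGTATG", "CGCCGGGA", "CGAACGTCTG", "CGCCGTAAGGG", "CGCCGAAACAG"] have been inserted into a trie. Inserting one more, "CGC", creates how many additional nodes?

0

Every character of "CGC" already lies on an existing path (it is a prefix of some stored word).
No new nodes are needed: 0.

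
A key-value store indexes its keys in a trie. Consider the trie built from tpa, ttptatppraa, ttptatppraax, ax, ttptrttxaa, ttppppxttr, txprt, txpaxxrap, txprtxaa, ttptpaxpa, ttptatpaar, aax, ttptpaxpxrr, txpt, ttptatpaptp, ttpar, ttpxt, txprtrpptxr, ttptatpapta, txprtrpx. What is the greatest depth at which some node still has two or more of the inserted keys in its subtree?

11

The deepest shared node is where two words last agree before diverging.
"ttptatppraa" and "ttptatppraax" agree on "ttptatppraa" (11 characters) before diverging; nothing deeper is shared.
Longest shared-prefix length: 11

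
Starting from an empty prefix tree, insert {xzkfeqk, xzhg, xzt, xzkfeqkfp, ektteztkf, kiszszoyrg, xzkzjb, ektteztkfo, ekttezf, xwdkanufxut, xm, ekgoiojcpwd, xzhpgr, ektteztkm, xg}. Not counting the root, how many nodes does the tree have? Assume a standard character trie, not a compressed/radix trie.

Trace insertions, counting only characters that open a new branch:
  "xzkfeqk" → 7 new (x, z, k, f, e, q, k)
  "xzhg" → prefix "xz" already present; 2 new (h, g)
  "xzt" → prefix "xz" already present; 1 new (t)
  "xzkfeqkfp" → prefix "xzkfeqk" already present; 2 new (f, p)
  "ektteztkf" → 9 new (e, k, t, t, e, z, t, k, f)
  "kiszszoyrg" → 10 new (k, i, s, z, s, z, o, y, r, g)
  "xzkzjb" → prefix "xzk" already present; 3 new (z, j, b)
  "ektteztkfo" → prefix "ektteztkf" already present; 1 new (o)
  "ekttezf" → prefix "ekttez" already present; 1 new (f)
  "xwdkanufxut" → prefix "x" already present; 10 new (w, d, k, a, n, u, f, x, u, t)
  "xm" → prefix "x" already present; 1 new (m)
  "ekgoiojcpwd" → prefix "ek" already present; 9 new (g, o, i, o, j, c, p, w, d)
  "xzhpgr" → prefix "xzh" already present; 3 new (p, g, r)
  "ektteztkm" → prefix "ektteztk" already present; 1 new (m)
  "xg" → prefix "x" already present; 1 new (g)
Total nodes = 7 + 2 + 1 + 2 + 9 + 10 + 3 + 1 + 1 + 10 + 1 + 9 + 3 + 1 + 1 = 61

61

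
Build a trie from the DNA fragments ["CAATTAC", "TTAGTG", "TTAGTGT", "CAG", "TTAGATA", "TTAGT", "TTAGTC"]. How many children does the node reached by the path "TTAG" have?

Follow the path "TTAG" to its node, then look at its outgoing edges.
Characters that immediately follow "TTAG" among the stored strings: {A, T}.
That node has 2 child edges.

2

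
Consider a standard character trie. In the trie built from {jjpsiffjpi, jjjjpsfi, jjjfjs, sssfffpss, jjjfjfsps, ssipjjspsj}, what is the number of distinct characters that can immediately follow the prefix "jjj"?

The children of the "jjj" node are the distinct next characters among strings starting with "jjj".
Characters that immediately follow "jjj" among the stored strings: {f, j}.
That node has 2 child edges.

2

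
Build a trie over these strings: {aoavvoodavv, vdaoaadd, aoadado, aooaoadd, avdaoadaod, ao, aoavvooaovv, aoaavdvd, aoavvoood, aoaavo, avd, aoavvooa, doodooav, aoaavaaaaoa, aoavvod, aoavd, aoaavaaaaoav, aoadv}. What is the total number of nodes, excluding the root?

68

Insert word by word; a character creates a node only if that edge doesn't already exist:
  "aoavvoodavv" → 11 new (a, o, a, v, v, o, o, d, a, v, v)
  "vdaoaadd" → 8 new (v, d, a, o, a, a, d, d)
  "aoadado" → prefix "aoa" already present; 4 new (d, a, d, o)
  "aooaoadd" → prefix "ao" already present; 6 new (o, a, o, a, d, d)
  "avdaoadaod" → prefix "a" already present; 9 new (v, d, a, o, a, d, a, o, d)
  "ao" → prefix "ao" already present; 0 new (none)
  "aoavvooaovv" → prefix "aoavvoo" already present; 4 new (a, o, v, v)
  "aoaavdvd" → prefix "aoa" already present; 5 new (a, v, d, v, d)
  "aoavvoood" → prefix "aoavvoo" already present; 2 new (o, d)
  "aoaavo" → prefix "aoaav" already present; 1 new (o)
  "avd" → prefix "avd" already present; 0 new (none)
  "aoavvooa" → prefix "aoavvooa" already present; 0 new (none)
  "doodooav" → 8 new (d, o, o, d, o, o, a, v)
  "aoaavaaaaoa" → prefix "aoaav" already present; 6 new (a, a, a, a, o, a)
  "aoavvod" → prefix "aoavvo" already present; 1 new (d)
  "aoavd" → prefix "aoav" already present; 1 new (d)
  "aoaavaaaaoav" → prefix "aoaavaaaaoa" already present; 1 new (v)
  "aoadv" → prefix "aoad" already present; 1 new (v)
Total nodes = 11 + 8 + 4 + 6 + 9 + 0 + 4 + 5 + 2 + 1 + 0 + 0 + 8 + 6 + 1 + 1 + 1 + 1 = 68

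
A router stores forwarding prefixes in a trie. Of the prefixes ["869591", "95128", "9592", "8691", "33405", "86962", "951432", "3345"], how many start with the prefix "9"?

3

Traverse to the node for "9", then collect every word in that subtree.
Words under "9": 95128, 951432, 9592
Count: 3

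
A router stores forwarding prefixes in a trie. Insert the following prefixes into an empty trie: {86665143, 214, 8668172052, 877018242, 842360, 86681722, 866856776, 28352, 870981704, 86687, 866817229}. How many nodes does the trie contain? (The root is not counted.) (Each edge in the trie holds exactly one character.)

50

Insert word by word; a character creates a node only if that edge doesn't already exist:
  "86665143" → 8 new (8, 6, 6, 6, 5, 1, 4, 3)
  "214" → 3 new (2, 1, 4)
  "8668172052" → prefix "866" already present; 7 new (8, 1, 7, 2, 0, 5, 2)
  "877018242" → prefix "8" already present; 8 new (7, 7, 0, 1, 8, 2, 4, 2)
  "842360" → prefix "8" already present; 5 new (4, 2, 3, 6, 0)
  "86681722" → prefix "8668172" already present; 1 new (2)
  "866856776" → prefix "8668" already present; 5 new (5, 6, 7, 7, 6)
  "28352" → prefix "2" already present; 4 new (8, 3, 5, 2)
  "870981704" → prefix "87" already present; 7 new (0, 9, 8, 1, 7, 0, 4)
  "86687" → prefix "8668" already present; 1 new (7)
  "866817229" → prefix "86681722" already present; 1 new (9)
Total nodes = 8 + 3 + 7 + 8 + 5 + 1 + 5 + 4 + 7 + 1 + 1 = 50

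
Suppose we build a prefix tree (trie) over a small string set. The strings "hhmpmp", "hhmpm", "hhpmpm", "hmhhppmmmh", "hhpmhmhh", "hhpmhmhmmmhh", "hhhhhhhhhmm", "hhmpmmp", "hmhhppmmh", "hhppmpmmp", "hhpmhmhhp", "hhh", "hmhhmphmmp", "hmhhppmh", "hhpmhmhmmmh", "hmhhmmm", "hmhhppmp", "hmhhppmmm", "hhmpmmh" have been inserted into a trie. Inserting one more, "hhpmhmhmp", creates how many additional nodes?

Walking "hhpmhmhmp" from the root, the first 8 characters ("hhpmhmhm") follow existing edges; "p" is the first miss.
Each of the 1 remaining characters creates one node.

1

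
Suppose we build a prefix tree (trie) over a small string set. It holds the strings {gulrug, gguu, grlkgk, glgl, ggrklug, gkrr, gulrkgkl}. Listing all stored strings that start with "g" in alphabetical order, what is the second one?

Filter for "g…" and sort: "ggrklug", "gguu", "gkrr", "glgl", "grlkgk", "gulrkgkl", "gulrug"
The 2nd is gguu.

gguu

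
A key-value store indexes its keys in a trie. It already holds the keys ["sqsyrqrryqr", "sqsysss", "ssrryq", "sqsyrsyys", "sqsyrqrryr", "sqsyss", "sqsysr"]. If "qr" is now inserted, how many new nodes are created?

"qr" shares no prefix with any stored word, so all 2 characters open new nodes.
2 − 0 = 2 new nodes.

2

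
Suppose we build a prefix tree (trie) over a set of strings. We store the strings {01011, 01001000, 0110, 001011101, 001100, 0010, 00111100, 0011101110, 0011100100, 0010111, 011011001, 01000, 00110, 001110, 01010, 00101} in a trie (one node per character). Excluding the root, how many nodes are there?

43

Count nodes per top-level branch (shared prefixes stored once):
  '0'-branch (0010, 00101, 0010111, 001011101, 00110, 001100, 001110, 0011100100, 0011101110, 00111100, 01000, 01001000, 01010, 01011, 0110, 011011001): 43 nodes
Sum: 43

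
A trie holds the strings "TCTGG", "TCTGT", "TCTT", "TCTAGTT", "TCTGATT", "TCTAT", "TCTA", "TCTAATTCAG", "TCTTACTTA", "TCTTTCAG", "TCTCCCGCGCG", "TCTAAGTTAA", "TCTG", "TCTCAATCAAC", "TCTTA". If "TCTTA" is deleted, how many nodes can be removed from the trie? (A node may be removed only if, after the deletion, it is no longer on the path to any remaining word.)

After clearing the end-marker at "TCTTA", prune upward until reaching a node still needed by another word.
Every node on "TCTTA" is still needed (e.g. by "TCTTACTTA"), so nothing is freed.
Nodes removed: 0

0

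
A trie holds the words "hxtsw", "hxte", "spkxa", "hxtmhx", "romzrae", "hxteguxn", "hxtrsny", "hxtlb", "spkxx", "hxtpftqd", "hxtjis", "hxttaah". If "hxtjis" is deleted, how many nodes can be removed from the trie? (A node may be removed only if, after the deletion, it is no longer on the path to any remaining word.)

3

Walk "hxtjis" from the leaf back toward the root, removing each node that no remaining word uses.
The suffix "jis" (3 nodes) is used only by "hxtjis"; the node for "hxt" still has the child "s", so pruning stops there.
Nodes removed: 3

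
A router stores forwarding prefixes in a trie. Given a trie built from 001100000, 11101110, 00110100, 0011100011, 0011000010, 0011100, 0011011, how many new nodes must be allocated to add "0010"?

1

Walking "0010" from the root, the first 3 characters ("001") follow existing edges; "0" is the first miss.
So 4 − 3 = 1 new nodes.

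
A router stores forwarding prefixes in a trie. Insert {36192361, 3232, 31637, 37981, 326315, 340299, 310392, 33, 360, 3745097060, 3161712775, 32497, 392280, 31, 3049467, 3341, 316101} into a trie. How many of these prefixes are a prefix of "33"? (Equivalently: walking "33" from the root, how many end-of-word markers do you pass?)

Check each prefix of "33" against the stored set — each match is an end-marker on the path.
Prefixes of the query that are stored words: "33"
Count: 1

1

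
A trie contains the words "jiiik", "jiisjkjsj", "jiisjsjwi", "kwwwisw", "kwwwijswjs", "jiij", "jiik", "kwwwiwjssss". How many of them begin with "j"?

5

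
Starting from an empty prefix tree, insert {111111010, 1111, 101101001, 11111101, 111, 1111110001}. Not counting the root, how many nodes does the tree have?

Insert word by word; a character creates a node only if that edge doesn't already exist:
  "111111010" → 9 new (1, 1, 1, 1, 1, 1, 0, 1, 0)
  "1111" → prefix "1111" already present; 0 new (none)
  "101101001" → prefix "1" already present; 8 new (0, 1, 1, 0, 1, 0, 0, 1)
  "11111101" → prefix "11111101" already present; 0 new (none)
  "111" → prefix "111" already present; 0 new (none)
  "1111110001" → prefix "1111110" already present; 3 new (0, 0, 1)
Total nodes = 9 + 0 + 8 + 0 + 0 + 3 = 20

20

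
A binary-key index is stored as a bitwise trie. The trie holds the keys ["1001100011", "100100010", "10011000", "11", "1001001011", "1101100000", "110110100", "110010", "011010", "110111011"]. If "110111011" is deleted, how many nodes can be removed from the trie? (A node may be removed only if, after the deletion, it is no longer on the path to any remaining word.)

4

A node on "110111011"'s path can go only if nothing else ends at it or branches off below it.
The suffix "1011" (4 nodes) is used only by "110111011"; the node for "11011" still has the child "0", so pruning stops there.
Nodes removed: 4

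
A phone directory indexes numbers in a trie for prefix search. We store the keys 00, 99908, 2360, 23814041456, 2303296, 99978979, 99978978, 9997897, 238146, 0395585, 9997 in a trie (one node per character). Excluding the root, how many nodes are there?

For each word, the new-node count is its length minus the longest prefix already in the trie:
  "00" → 2 new (0, 0)
  "99908" → 5 new (9, 9, 9, 0, 8)
  "2360" → 4 new (2, 3, 6, 0)
  "23814041456" → prefix "23" already present; 9 new (8, 1, 4, 0, 4, 1, 4, 5, 6)
  "2303296" → prefix "23" already present; 5 new (0, 3, 2, 9, 6)
  "99978979" → prefix "999" already present; 5 new (7, 8, 9, 7, 9)
  "99978978" → prefix "9997897" already present; 1 new (8)
  "9997897" → prefix "9997897" already present; 0 new (none)
  "238146" → prefix "23814" already present; 1 new (6)
  "0395585" → prefix "0" already present; 6 new (3, 9, 5, 5, 8, 5)
  "9997" → prefix "9997" already present; 0 new (none)
Total nodes = 2 + 5 + 4 + 9 + 5 + 5 + 1 + 0 + 1 + 6 + 0 = 38

38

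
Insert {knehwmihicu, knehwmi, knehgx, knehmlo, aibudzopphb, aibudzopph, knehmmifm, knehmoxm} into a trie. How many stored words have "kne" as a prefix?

Walk to "kne"; the words in its subtree are exactly those with that prefix.
Words under "kne": knehgx, knehmlo, knehmmifm, knehmoxm, knehwmi, knehwmihicu
Count: 6

6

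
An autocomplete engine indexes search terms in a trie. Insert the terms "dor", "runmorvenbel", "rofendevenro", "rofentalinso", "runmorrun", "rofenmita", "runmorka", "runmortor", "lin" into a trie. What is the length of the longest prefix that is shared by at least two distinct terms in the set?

6

Look for the deepest trie node that still has at least two words in its subtree.
e.g. "runmorka" and "runmorrun" share the prefix "runmor" of length 6; no pair shares a longer one.
Longest shared-prefix length: 6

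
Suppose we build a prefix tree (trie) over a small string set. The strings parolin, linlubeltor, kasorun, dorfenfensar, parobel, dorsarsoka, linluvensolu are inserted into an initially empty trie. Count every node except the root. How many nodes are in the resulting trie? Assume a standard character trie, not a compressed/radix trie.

Trace insertions, counting only characters that open a new branch:
  "parolin" → 7 new (p, a, r, o, l, i, n)
  "linlubeltor" → 11 new (l, i, n, l, u, b, e, l, t, o, r)
  "kasorun" → 7 new (k, a, s, o, r, u, n)
  "dorfenfensar" → 12 new (d, o, r, f, e, n, f, e, n, s, a, r)
  "parobel" → prefix "paro" already present; 3 new (b, e, l)
  "dorsarsoka" → prefix "dor" already present; 7 new (s, a, r, s, o, k, a)
  "linluvensolu" → prefix "linlu" already present; 7 new (v, e, n, s, o, l, u)
Total nodes = 7 + 11 + 7 + 12 + 3 + 7 + 7 = 54

54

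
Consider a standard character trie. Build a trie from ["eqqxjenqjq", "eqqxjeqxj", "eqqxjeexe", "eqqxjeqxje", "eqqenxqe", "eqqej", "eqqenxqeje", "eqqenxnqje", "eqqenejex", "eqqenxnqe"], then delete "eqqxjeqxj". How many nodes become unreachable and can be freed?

0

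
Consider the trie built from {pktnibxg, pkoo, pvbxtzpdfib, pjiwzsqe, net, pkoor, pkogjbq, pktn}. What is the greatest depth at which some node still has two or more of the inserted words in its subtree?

The deepest shared node is where two words last agree before diverging.
"pkoo" and "pkoor" agree on "pkoo" (4 characters) before diverging; nothing deeper is shared.
Longest shared-prefix length: 4

4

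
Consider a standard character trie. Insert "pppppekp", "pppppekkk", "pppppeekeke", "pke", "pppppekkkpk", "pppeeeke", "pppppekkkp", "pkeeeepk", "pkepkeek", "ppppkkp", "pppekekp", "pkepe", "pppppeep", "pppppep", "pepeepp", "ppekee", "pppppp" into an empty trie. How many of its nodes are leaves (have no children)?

A leaf is a node with no children — equivalently, the end of a word that is not a proper prefix of any other stored word.
Those words: "pepeepp", "pkeeeepk", "pkepe", "pkepkeek", "ppekee", "pppeeeke", "pppekekp", "ppppkkp", "pppppeekeke", "pppppeep", "pppppekkkpk", "pppppekp", "pppppep", "pppppp"
Leaf count: 14

14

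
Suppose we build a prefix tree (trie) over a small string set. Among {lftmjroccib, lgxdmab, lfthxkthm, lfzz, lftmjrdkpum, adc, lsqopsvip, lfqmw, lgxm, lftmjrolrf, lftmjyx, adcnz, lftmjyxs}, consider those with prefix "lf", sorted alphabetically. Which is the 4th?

lftmjroccib

Words with prefix "lf", in lexicographic order: "lfqmw", "lfthxkthm", "lftmjrdkpum", "lftmjroccib", "lftmjrolrf", "lftmjyx", "lftmjyxs", "lfzz"
The 4th is lftmjroccib.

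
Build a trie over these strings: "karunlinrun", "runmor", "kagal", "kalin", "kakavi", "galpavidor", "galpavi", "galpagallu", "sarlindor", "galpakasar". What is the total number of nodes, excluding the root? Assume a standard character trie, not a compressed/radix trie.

56

Insert word by word; a character creates a node only if that edge doesn't already exist:
  "karunlinrun" → 11 new (k, a, r, u, n, l, i, n, r, u, n)
  "runmor" → 6 new (r, u, n, m, o, r)
  "kagal" → prefix "ka" already present; 3 new (g, a, l)
  "kalin" → prefix "ka" already present; 3 new (l, i, n)
  "kakavi" → prefix "ka" already present; 4 new (k, a, v, i)
  "galpavidor" → 10 new (g, a, l, p, a, v, i, d, o, r)
  "galpavi" → prefix "galpavi" already present; 0 new (none)
  "galpagallu" → prefix "galpa" already present; 5 new (g, a, l, l, u)
  "sarlindor" → 9 new (s, a, r, l, i, n, d, o, r)
  "galpakasar" → prefix "galpa" already present; 5 new (k, a, s, a, r)
Total nodes = 11 + 6 + 3 + 3 + 4 + 10 + 0 + 5 + 9 + 5 = 56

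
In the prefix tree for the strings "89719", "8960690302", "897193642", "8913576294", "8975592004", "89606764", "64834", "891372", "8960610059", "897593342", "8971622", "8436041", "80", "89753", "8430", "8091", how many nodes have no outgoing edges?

14

Leaves are exactly the stored words that no other stored word extends.
Those words: "64834", "8091", "8430", "8436041", "8913576294", "891372", "8960610059", "89606764", "8960690302", "8971622", "897193642", "89753", "8975592004", "897593342"
Leaf count: 14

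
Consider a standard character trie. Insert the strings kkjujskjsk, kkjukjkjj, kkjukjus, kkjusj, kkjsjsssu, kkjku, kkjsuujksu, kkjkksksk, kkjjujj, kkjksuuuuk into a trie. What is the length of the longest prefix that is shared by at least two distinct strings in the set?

6

Look for the deepest trie node that still has at least two words in its subtree.
"kkjukjkjj" and "kkjukjus" agree on "kkjukj" (6 characters) before diverging; nothing deeper is shared.
Longest shared-prefix length: 6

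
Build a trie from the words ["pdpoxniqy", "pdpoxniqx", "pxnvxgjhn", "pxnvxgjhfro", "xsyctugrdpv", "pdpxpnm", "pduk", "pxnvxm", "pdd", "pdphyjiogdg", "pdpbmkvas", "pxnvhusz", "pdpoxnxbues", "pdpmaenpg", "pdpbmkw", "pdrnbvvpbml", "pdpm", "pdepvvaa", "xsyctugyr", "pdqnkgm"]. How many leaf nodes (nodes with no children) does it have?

19

Leaves are exactly the stored words that no other stored word extends.
Those words: "pdd", "pdepvvaa", "pdpbmkvas", "pdpbmkw", "pdphyjiogdg", "pdpmaenpg", "pdpoxniqx", "pdpoxniqy", "pdpoxnxbues", "pdpxpnm", "pdqnkgm", "pdrnbvvpbml", "pduk", "pxnvhusz", "pxnvxgjhfro", "pxnvxgjhn", "pxnvxm", "xsyctugrdpv", "xsyctugyr"
Leaf count: 19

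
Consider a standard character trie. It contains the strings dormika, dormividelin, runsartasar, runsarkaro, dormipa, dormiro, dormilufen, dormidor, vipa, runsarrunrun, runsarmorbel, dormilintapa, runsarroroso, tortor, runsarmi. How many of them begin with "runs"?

Traverse to the node for "runs", then collect every word in that subtree.
Matches: "runsarkaro", "runsarmi", "runsarmorbel", "runsarroroso", "runsarrunrun", "runsartasar"
Count: 6

6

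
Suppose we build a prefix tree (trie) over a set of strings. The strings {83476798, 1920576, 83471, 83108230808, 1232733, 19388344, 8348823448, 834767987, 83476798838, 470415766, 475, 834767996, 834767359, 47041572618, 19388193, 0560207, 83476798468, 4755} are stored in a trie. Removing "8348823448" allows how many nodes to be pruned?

7

Walk "8348823448" from the leaf back toward the root, removing each node that no remaining word uses.
The suffix "8823448" (7 nodes) is used only by "8348823448"; the node for "834" still has the child "7", so pruning stops there.
Nodes removed: 7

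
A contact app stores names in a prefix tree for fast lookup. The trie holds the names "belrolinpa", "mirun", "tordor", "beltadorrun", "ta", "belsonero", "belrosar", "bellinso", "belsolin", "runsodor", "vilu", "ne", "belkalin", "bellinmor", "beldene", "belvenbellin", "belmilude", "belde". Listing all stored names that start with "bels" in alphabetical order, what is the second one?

belsonero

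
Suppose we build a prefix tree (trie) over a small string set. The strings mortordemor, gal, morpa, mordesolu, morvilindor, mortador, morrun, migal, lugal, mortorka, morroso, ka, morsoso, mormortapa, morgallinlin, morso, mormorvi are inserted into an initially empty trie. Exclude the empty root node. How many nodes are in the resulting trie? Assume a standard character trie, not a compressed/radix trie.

75

Count nodes per top-level branch (shared prefixes stored once):
  'g'-branch (gal): 3 nodes
  'k'-branch (ka): 2 nodes
  'l'-branch (lugal): 5 nodes
  'm'-branch (migal, mordesolu, morgallinlin, mormortapa, mormorvi, morpa, morroso, morrun, morso, morsoso, mortador, mortordemor, mortorka, morvilindor): 65 nodes
Sum: 75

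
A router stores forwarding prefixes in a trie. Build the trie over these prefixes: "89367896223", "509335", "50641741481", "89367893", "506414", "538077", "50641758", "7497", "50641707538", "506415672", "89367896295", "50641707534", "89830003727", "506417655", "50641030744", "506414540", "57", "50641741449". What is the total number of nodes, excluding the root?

Trace insertions, counting only characters that open a new branch:
  "89367896223" → 11 new (8, 9, 3, 6, 7, 8, 9, 6, 2, 2, 3)
  "509335" → 6 new (5, 0, 9, 3, 3, 5)
  "50641741481" → prefix "50" already present; 9 new (6, 4, 1, 7, 4, 1, 4, 8, 1)
  "89367893" → prefix "8936789" already present; 1 new (3)
  "506414" → prefix "50641" already present; 1 new (4)
  "538077" → prefix "5" already present; 5 new (3, 8, 0, 7, 7)
  "50641758" → prefix "506417" already present; 2 new (5, 8)
  "7497" → 4 new (7, 4, 9, 7)
  "50641707538" → prefix "506417" already present; 5 new (0, 7, 5, 3, 8)
  "506415672" → prefix "50641" already present; 4 new (5, 6, 7, 2)
  "89367896295" → prefix "893678962" already present; 2 new (9, 5)
  "50641707534" → prefix "5064170753" already present; 1 new (4)
  "89830003727" → prefix "89" already present; 9 new (8, 3, 0, 0, 0, 3, 7, 2, 7)
  "506417655" → prefix "506417" already present; 3 new (6, 5, 5)
  "50641030744" → prefix "50641" already present; 6 new (0, 3, 0, 7, 4, 4)
  "506414540" → prefix "506414" already present; 3 new (5, 4, 0)
  "57" → prefix "5" already present; 1 new (7)
  "50641741449" → prefix "506417414" already present; 2 new (4, 9)
Total nodes = 11 + 6 + 9 + 1 + 1 + 5 + 2 + 4 + 5 + 4 + 2 + 1 + 9 + 3 + 6 + 3 + 1 + 2 = 75

75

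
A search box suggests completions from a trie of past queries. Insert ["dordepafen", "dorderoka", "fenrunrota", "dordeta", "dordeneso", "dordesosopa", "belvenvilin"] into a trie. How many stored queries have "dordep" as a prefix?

Filter for entries beginning with "dordep":
Matches: "dordepafen"
Count: 1

1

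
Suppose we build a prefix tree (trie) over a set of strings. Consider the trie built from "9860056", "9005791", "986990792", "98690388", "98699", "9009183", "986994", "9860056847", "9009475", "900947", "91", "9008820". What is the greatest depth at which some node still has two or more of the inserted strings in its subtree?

7

The deepest shared node is where two words last agree before diverging.
"9860056" and "9860056847" agree on "9860056" (7 characters) before diverging; nothing deeper is shared.
Longest shared-prefix length: 7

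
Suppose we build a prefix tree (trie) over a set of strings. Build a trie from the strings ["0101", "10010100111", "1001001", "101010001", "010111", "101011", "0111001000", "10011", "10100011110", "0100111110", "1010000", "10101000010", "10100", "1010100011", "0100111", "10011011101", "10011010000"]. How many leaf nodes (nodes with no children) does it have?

12

Leaves are exactly the stored words that no other stored word extends.
Those words: "0100111110", "010111", "0111001000", "1001001", "10010100111", "10011010000", "10011011101", "1010000", "10100011110", "10101000010", "1010100011", "101011"
Leaf count: 12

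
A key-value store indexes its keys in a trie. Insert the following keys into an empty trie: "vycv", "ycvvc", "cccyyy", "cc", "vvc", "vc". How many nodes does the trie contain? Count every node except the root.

18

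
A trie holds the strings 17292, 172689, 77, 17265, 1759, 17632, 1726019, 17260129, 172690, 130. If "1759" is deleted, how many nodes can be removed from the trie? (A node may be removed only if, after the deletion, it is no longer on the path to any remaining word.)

2

Walk "1759" from the leaf back toward the root, removing each node that no remaining word uses.
The suffix "59" (2 nodes) is used only by "1759"; the node for "17" still has the child "2", so pruning stops there.
Nodes removed: 2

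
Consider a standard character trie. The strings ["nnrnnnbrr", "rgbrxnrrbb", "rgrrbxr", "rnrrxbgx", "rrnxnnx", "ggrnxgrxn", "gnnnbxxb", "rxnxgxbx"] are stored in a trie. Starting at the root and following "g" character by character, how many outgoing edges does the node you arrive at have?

2

Follow the path "g" to its node, then look at its outgoing edges.
Characters that immediately follow "g" among the stored strings: {g, n}.
That node has 2 child edges.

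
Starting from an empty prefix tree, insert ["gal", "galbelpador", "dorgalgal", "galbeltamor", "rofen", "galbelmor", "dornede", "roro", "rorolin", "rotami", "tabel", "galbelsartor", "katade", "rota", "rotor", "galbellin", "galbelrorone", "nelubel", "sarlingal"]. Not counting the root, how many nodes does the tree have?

90

Count nodes per top-level branch (shared prefixes stored once):
  'd'-branch (dorgalgal, dornede): 13 nodes
  'g'-branch (gal, galbellin, galbelmor, galbelpador, galbelrorone, galbelsartor, galbeltamor): 34 nodes
  'k'-branch (katade): 6 nodes
  'n'-branch (nelubel): 7 nodes
  'r'-branch (rofen, roro, rorolin, rota, rotami, rotor): 16 nodes
  's'-branch (sarlingal): 9 nodes
  't'-branch (tabel): 5 nodes
Sum: 90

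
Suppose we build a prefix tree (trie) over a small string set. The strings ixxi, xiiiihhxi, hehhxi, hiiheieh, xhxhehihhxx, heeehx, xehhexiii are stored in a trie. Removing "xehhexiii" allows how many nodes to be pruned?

8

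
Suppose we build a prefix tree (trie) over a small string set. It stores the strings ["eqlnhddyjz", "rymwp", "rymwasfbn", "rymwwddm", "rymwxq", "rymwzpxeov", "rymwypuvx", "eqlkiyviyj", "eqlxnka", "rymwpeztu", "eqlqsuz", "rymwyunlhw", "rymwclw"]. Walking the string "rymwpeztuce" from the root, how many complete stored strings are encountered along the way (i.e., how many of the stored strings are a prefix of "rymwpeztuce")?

2

Check each prefix of "rymwpeztuce" against the stored set — each match is an end-marker on the path.
Prefixes of the query that are stored words: "rymwp", "rymwpeztu"
Count: 2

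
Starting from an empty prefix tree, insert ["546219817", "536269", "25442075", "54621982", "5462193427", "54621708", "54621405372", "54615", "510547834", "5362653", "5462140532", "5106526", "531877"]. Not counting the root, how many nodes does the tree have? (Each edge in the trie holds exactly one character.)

57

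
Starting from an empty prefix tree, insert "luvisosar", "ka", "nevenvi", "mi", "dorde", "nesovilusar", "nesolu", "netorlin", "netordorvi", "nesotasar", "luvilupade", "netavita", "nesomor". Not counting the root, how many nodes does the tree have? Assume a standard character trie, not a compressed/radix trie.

66

For each word, the new-node count is its length minus the longest prefix already in the trie:
  "luvisosar" → 9 new (l, u, v, i, s, o, s, a, r)
  "ka" → 2 new (k, a)
  "nevenvi" → 7 new (n, e, v, e, n, v, i)
  "mi" → 2 new (m, i)
  "dorde" → 5 new (d, o, r, d, e)
  "nesovilusar" → prefix "ne" already present; 9 new (s, o, v, i, l, u, s, a, r)
  "nesolu" → prefix "neso" already present; 2 new (l, u)
  "netorlin" → prefix "ne" already present; 6 new (t, o, r, l, i, n)
  "netordorvi" → prefix "netor" already present; 5 new (d, o, r, v, i)
  "nesotasar" → prefix "neso" already present; 5 new (t, a, s, a, r)
  "luvilupade" → prefix "luvi" already present; 6 new (l, u, p, a, d, e)
  "netavita" → prefix "net" already present; 5 new (a, v, i, t, a)
  "nesomor" → prefix "neso" already present; 3 new (m, o, r)
Total nodes = 9 + 2 + 7 + 2 + 5 + 9 + 2 + 6 + 5 + 5 + 6 + 5 + 3 = 66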